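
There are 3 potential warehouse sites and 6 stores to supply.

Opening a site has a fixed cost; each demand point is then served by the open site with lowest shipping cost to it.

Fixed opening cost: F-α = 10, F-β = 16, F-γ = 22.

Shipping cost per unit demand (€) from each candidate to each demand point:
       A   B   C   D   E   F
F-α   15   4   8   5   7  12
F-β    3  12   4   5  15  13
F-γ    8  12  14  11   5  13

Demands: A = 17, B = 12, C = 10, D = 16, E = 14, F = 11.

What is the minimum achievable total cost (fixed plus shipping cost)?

Open {F-α, F-β, F-γ}: assign each demand point to its cheapest open site.
  A→F-β 17×3=51, B→F-α 12×4=48, C→F-β 10×4=40, D→F-α 16×5=80, E→F-γ 14×5=70, F→F-α 11×12=132
  shipping cost 421, fixed 48 → total 469.
Compare {F-α, F-β}: shipping cost 449 + fixed 26 = 475.
Compare {F-β, F-γ}: shipping cost 528 + fixed 38 = 566.
Compare {F-α, F-γ}: shipping cost 546 + fixed 32 = 578.
All other subsets cost ≥ 475. Minimum total cost: 469.

469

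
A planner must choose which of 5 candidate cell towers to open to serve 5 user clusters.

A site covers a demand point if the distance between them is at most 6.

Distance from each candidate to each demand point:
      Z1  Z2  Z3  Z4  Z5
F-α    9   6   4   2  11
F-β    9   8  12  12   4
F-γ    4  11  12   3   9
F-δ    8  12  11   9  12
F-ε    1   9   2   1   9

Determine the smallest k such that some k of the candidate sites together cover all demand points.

3

Coverage sets (demand points within 6 of each site):
  F-α: {Z2, Z3, Z4}
  F-β: {Z5}
  F-γ: {Z1, Z4}
  F-δ: {}
  F-ε: {Z1, Z3, Z4}
No 2 sites suffice: every size-2 union leaves at least one demand point uncovered.
But {F-α, F-β, F-γ} covers everything, so the minimum is 3.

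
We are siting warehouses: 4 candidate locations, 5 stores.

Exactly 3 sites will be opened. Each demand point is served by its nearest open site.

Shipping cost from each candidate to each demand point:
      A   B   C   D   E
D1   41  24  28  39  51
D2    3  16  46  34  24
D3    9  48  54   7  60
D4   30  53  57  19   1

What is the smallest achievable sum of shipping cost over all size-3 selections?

67

Open {D1, D2, D4}.
  A→D2 3, B→D2 16, C→D1 28, D→D4 19, E→D4 1  ⇒ total 67.
Compare {D1, D3, D4}: total 69.
Compare {D2, D3, D4}: total 73.
No size-3 selection does better; minimum is 67.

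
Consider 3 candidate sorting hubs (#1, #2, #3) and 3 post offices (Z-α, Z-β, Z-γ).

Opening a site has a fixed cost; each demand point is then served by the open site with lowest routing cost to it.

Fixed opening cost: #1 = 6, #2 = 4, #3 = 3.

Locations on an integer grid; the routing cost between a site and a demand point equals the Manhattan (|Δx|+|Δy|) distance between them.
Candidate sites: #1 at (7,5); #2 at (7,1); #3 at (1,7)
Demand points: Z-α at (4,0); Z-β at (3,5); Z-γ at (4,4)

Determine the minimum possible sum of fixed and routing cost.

21

Open {#2, #3}: assign each demand point to its cheapest open site.
  Z-α→#2 4, Z-β→#3 4, Z-γ→#2 6
  routing cost 14, fixed 7 → total 21.
Compare {#1}: routing cost 16 + fixed 6 = 22.
Compare {#2}: routing cost 18 + fixed 4 = 22.
Compare {#1, #2}: routing cost 12 + fixed 10 = 22.
All other subsets cost ≥ 22. Minimum total cost: 21.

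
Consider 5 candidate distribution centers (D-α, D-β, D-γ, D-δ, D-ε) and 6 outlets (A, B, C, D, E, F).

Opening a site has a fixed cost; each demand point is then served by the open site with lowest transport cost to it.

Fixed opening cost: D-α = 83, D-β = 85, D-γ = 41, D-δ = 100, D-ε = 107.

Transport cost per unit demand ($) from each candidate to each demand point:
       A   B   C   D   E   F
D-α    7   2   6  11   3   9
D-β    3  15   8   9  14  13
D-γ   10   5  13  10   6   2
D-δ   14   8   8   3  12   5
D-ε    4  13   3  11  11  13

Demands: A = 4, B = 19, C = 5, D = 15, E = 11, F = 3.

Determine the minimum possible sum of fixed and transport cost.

372

Open {D-α, D-δ}: assign each demand point to its cheapest open site.
  A→D-α 4×7=28, B→D-α 19×2=38, C→D-α 5×6=30, D→D-δ 15×3=45, E→D-α 11×3=33, F→D-δ 3×5=15
  transport cost 189, fixed 183 → total 372.
Compare {D-α}: transport cost 321 + fixed 83 = 404.
Compare {D-α, D-γ, D-δ}: transport cost 180 + fixed 224 = 404.
Compare {D-α, D-γ}: transport cost 285 + fixed 124 = 409.
All other subsets cost ≥ 404. Minimum total cost: 372.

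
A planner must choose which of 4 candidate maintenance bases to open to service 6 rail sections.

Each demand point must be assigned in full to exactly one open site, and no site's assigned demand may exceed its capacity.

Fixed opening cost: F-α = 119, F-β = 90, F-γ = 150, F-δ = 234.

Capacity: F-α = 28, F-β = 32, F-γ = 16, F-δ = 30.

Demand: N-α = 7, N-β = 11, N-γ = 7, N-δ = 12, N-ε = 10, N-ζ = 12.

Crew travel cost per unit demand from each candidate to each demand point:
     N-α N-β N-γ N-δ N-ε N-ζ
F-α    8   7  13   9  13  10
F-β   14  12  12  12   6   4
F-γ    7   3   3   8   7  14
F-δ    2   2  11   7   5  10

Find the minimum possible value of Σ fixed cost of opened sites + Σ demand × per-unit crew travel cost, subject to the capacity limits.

Open {F-β, F-δ}; cheapest assignment that respects the capacities:
  F-β (cap 32, load 29): N-γ, N-ε, N-ζ — cost 7×12 + 10×6 + 12×4 = 192
  F-δ (cap 30, load 30): N-α, N-β, N-δ — cost 7×2 + 11×2 + 12×7 = 120
  Shipping 312, fixed 324 → total 636.
  Any other capacity-feasible assignment to {F-β, F-δ} ships for at least 312.
Compare {F-α, F-β, F-γ}: its best feasible assignment gives total 722.
Compare {F-β, F-γ, F-δ}: its best feasible assignment gives total 723.
Every other set of open sites that can feasibly serve all demand totals ≥ 722 even under its best assignment. Minimum: 636.

636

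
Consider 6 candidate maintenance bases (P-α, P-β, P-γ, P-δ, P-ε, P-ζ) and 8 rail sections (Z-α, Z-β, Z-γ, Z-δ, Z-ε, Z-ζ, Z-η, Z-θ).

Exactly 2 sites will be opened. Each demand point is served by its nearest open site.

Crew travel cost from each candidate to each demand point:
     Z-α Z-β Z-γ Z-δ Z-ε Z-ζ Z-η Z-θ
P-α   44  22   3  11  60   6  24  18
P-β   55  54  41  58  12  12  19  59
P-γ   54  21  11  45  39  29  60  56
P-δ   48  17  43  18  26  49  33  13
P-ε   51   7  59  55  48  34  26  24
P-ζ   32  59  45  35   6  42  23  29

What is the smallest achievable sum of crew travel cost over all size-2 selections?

Open {P-α, P-ζ}.
  Z-α→P-ζ 32, Z-β→P-α 22, Z-γ→P-α 3, Z-δ→P-α 11, Z-ε→P-ζ 6, Z-ζ→P-α 6, Z-η→P-ζ 23, Z-θ→P-α 18  ⇒ total 121.
Compare {P-α, P-β}: total 135.
Compare {P-α, P-δ}: total 144.
No size-2 selection does better; minimum is 121.

121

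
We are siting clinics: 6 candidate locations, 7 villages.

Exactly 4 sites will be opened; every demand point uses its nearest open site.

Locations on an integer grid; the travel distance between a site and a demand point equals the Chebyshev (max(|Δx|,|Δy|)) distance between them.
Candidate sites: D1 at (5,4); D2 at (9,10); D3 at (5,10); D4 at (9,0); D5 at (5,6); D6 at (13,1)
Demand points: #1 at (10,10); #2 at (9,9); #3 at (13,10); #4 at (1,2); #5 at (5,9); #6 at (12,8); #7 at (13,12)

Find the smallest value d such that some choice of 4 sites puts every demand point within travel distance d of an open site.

4

Open {D1, D2, D3, D4}.
  Farthest demand point is #3 at travel distance 4 (to D2); all others are ≤ 4.
With {D1, D2, D3, D5} the worst case is 4.
With {D1, D2, D3, D6} the worst case is 4.
No size-4 selection achieves below 4.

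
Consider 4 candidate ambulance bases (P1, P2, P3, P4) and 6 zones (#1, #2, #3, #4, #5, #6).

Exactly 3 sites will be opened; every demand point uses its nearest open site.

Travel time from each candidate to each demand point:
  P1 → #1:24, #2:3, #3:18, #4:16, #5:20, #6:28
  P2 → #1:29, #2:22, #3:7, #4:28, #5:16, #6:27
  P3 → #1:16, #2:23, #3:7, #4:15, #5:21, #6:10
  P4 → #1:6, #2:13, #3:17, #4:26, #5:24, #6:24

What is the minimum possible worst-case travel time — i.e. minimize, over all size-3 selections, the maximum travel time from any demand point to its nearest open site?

16

Open {P1, P2, P3}.
  Farthest demand point is #1 at travel time 16 (to P3); all others are ≤ 16.
With {P2, P3, P4} the worst case is 16.
With {P1, P3, P4} the worst case is 20.
No size-3 selection achieves below 16.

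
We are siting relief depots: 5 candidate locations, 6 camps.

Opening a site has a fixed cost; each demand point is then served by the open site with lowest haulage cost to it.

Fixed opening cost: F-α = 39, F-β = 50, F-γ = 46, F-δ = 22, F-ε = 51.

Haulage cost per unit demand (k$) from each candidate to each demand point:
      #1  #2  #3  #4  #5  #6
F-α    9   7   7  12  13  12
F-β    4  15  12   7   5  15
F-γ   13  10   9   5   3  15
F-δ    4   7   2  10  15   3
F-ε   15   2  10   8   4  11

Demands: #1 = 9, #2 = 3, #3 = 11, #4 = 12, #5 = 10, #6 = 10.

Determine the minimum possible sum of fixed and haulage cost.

267

Open {F-γ, F-δ}: assign each demand point to its cheapest open site.
  #1→F-δ 9×4=36, #2→F-δ 3×7=21, #3→F-δ 11×2=22, #4→F-γ 12×5=60, #5→F-γ 10×3=30, #6→F-δ 10×3=30
  haulage cost 199, fixed 68 → total 267.
Compare {F-δ, F-ε}: haulage cost 230 + fixed 73 = 303.
Compare {F-γ, F-δ, F-ε}: haulage cost 184 + fixed 119 = 303.
Compare {F-α, F-γ, F-δ}: haulage cost 199 + fixed 107 = 306.
All other subsets cost ≥ 303. Minimum total cost: 267.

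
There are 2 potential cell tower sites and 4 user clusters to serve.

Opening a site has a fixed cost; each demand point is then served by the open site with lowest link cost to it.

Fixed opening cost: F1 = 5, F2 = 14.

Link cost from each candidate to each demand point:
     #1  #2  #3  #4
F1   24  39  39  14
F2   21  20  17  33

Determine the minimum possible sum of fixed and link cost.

91

Open {F1, F2}: assign each demand point to its cheapest open site.
  #1→F2 21, #2→F2 20, #3→F2 17, #4→F1 14
  link cost 72, fixed 19 → total 91.
Compare {F2}: link cost 91 + fixed 14 = 105.
Compare {F1}: link cost 116 + fixed 5 = 121.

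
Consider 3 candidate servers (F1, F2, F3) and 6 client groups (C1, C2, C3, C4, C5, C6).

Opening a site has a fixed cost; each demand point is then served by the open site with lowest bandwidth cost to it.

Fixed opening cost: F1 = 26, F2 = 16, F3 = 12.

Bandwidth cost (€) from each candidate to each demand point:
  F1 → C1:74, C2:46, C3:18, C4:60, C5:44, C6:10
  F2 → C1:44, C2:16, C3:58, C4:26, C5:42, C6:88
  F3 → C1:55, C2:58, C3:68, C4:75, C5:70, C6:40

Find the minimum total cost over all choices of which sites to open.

Open {F1, F2}: assign each demand point to its cheapest open site.
  C1→F2 44, C2→F2 16, C3→F1 18, C4→F2 26, C5→F2 42, C6→F1 10
  bandwidth cost 156, fixed 42 → total 198.
Compare {F1, F2, F3}: bandwidth cost 156 + fixed 54 = 210.
Compare {F2, F3}: bandwidth cost 226 + fixed 28 = 254.
Compare {F1, F3}: bandwidth cost 233 + fixed 38 = 271.
All other subsets cost ≥ 210. Minimum total cost: 198.

198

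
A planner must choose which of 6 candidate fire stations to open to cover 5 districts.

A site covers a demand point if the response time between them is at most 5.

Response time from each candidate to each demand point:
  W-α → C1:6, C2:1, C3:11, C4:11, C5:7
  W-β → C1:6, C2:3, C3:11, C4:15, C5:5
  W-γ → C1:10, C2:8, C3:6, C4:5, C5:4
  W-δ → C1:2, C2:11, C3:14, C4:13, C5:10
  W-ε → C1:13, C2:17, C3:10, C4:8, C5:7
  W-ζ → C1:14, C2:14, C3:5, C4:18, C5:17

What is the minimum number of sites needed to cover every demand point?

Coverage sets (demand points within 5 of each site):
  W-α: {C2}
  W-β: {C2, C5}
  W-γ: {C4, C5}
  W-δ: {C1}
  W-ε: {}
  W-ζ: {C3}
No 3 sites suffice: every size-3 union leaves at least one demand point uncovered.
But {W-α, W-γ, W-δ, W-ζ} covers everything, so the minimum is 4.

4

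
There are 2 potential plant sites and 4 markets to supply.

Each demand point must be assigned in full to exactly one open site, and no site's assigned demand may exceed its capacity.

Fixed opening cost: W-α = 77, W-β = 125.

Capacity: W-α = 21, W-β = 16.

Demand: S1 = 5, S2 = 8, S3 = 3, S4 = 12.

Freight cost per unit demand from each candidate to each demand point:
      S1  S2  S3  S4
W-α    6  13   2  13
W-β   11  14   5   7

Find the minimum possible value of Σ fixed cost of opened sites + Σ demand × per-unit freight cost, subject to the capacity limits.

Open {W-α, W-β}; cheapest assignment that respects the capacities:
  W-α (cap 21, load 16): S1, S2, S3 — cost 5×6 + 8×13 + 3×2 = 140
  W-β (cap 16, load 12): S4 — cost 12×7 = 84
  Shipping 224, fixed 202 → total 426.
  Any other capacity-feasible assignment to {W-α, W-β} ships for at least 224.
Total demand is 28 and no other set of sites has combined capacity ≥ 28, so {W-α, W-β} is the only feasible choice of open sites. Minimum: 426.

426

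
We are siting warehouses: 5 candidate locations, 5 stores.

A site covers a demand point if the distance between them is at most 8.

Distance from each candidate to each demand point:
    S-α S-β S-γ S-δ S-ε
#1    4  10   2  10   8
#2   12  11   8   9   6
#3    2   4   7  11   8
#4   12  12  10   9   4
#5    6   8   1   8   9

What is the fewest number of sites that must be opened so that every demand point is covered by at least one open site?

2

Coverage sets (demand points within 8 of each site):
  #1: {S-α, S-γ, S-ε}
  #2: {S-γ, S-ε}
  #3: {S-α, S-β, S-γ, S-ε}
  #4: {S-ε}
  #5: {S-α, S-β, S-γ, S-δ}
No single site covers all 5 demand points.
But {#1, #5} covers everything, so the minimum is 2.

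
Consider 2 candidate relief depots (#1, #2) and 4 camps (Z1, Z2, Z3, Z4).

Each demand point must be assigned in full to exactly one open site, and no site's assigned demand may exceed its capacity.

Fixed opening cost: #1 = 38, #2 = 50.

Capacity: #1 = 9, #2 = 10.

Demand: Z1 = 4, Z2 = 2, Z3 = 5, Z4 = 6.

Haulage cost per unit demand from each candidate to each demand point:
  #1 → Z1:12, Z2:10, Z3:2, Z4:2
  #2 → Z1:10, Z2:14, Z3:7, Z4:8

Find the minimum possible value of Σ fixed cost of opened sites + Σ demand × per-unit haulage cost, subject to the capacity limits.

Open {#1, #2}; cheapest assignment that respects the capacities:
  #1 (cap 9, load 8): Z2, Z4 — cost 2×10 + 6×2 = 32
  #2 (cap 10, load 9): Z1, Z3 — cost 4×10 + 5×7 = 75
  Shipping 107, fixed 88 → total 195.
  Any other capacity-feasible assignment to {#1, #2} ships for at least 107.
Total demand is 17 and no other set of sites has combined capacity ≥ 17, so {#1, #2} is the only feasible choice of open sites. Minimum: 195.

195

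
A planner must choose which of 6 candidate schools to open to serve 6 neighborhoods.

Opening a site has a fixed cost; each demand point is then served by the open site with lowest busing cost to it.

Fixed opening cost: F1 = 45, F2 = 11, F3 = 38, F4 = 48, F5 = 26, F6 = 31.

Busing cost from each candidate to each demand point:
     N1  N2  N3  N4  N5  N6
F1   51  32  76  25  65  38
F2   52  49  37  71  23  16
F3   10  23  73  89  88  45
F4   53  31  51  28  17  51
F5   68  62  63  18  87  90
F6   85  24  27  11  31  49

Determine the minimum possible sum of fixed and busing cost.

Open {F2, F3, F6}: assign each demand point to its cheapest open site.
  N1→F3 10, N2→F3 23, N3→F6 27, N4→F6 11, N5→F2 23, N6→F2 16
  busing cost 110, fixed 80 → total 190.
Compare {F2, F6}: busing cost 153 + fixed 42 = 195.
Compare {F2, F3, F5}: busing cost 127 + fixed 75 = 202.
Compare {F3, F6}: busing cost 147 + fixed 69 = 216.
All other subsets cost ≥ 195. Minimum total cost: 190.

190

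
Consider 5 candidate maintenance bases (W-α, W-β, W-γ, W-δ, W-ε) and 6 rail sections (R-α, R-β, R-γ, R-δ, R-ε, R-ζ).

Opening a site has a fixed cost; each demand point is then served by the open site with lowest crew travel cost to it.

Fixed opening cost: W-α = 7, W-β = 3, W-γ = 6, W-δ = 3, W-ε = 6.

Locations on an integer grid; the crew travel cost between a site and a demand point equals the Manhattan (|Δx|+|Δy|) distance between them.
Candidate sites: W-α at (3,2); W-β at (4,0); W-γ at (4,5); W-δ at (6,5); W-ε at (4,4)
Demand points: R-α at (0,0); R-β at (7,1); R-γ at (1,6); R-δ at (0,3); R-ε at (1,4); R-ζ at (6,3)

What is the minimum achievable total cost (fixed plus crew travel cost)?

33

Open {W-β, W-ε}: assign each demand point to its cheapest open site.
  R-α→W-β 4, R-β→W-β 4, R-γ→W-ε 5, R-δ→W-ε 5, R-ε→W-ε 3, R-ζ→W-ε 3
  crew travel cost 24, fixed 9 → total 33.
Compare {W-α}: crew travel cost 28 + fixed 7 = 35.
Compare {W-β, W-γ}: crew travel cost 26 + fixed 9 = 35.
Compare {W-β, W-δ}: crew travel cost 29 + fixed 6 = 35.
All other subsets cost ≥ 35. Minimum total cost: 33.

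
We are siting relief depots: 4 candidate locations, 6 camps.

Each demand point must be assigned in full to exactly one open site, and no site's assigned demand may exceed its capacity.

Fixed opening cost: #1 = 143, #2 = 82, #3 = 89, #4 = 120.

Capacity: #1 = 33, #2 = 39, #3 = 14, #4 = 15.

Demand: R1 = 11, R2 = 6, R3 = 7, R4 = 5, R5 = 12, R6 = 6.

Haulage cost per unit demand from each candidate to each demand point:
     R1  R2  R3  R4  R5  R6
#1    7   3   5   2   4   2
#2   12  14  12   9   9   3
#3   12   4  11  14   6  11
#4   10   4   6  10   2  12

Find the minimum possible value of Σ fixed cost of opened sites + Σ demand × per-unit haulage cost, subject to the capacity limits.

486

Open {#1, #2}; cheapest assignment that respects the capacities:
  #1 (cap 33, load 30): R2, R3, R4, R5 — cost 6×3 + 7×5 + 5×2 + 12×4 = 111
  #2 (cap 39, load 17): R1, R6 — cost 11×12 + 6×3 = 150
  Shipping 261, fixed 225 → total 486.
  Any other capacity-feasible assignment to {#1, #2} ships for at least 261.
Compare {#1, #2, #4}: its best feasible assignment gives total 527.
Compare {#1, #3, #4}: its best feasible assignment gives total 534.
Every other set of open sites that can feasibly serve all demand totals ≥ 527 even under its best assignment. Minimum: 486.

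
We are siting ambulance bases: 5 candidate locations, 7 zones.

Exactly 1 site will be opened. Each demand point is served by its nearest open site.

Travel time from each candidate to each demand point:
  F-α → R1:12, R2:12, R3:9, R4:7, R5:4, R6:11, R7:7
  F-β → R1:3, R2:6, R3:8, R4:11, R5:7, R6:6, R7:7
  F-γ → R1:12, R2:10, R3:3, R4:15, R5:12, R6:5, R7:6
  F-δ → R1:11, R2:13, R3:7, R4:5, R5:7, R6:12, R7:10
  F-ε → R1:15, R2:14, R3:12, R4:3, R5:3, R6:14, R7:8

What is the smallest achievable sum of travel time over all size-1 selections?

48

Open {F-β}.
  R1→F-β 3, R2→F-β 6, R3→F-β 8, R4→F-β 11, R5→F-β 7, R6→F-β 6, R7→F-β 7  ⇒ total 48.
Compare {F-α}: total 62.
Compare {F-γ}: total 63.
No size-1 selection does better; minimum is 48.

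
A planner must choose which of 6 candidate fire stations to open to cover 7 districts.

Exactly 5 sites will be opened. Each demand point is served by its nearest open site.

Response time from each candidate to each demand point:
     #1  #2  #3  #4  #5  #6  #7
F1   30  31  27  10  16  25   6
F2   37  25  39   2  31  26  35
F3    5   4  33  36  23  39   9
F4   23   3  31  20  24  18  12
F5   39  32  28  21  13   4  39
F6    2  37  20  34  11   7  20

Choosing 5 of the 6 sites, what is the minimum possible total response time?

48

Open {F1, F2, F4, F5, F6}.
  #1→F6 2, #2→F4 3, #3→F6 20, #4→F2 2, #5→F6 11, #6→F5 4, #7→F1 6  ⇒ total 48.
Compare {F1, F2, F3, F5, F6}: total 49.
Compare {F1, F2, F3, F4, F6}: total 51.
No size-5 selection does better; minimum is 48.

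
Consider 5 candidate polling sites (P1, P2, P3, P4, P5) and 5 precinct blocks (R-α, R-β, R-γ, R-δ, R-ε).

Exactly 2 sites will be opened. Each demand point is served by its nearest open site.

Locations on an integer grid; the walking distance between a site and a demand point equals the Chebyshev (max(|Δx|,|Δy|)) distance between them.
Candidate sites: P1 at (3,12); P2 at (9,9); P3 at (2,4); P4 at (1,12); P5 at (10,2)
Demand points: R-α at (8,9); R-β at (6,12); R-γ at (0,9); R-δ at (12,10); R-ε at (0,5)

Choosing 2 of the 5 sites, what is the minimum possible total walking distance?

14

Open {P2, P3}.
  R-α→P2 1, R-β→P2 3, R-γ→P3 5, R-δ→P2 3, R-ε→P3 2  ⇒ total 14.
Compare {P1, P2}: total 17.
Compare {P2, P4}: total 17.
No size-2 selection does better; minimum is 14.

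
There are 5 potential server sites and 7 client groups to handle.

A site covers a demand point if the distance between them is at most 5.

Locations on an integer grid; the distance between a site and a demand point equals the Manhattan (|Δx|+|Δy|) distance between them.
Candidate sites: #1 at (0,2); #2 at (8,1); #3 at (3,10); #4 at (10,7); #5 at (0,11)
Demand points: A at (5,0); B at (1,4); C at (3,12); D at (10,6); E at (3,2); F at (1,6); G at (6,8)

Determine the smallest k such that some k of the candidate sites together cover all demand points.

4

Coverage sets (demand points within 5 of each site):
  #1: {B, E, F}
  #2: {A}
  #3: {C, G}
  #4: {D, G}
  #5: {C}
No 3 sites suffice: every size-3 union leaves at least one demand point uncovered.
But {#1, #2, #3, #4} covers everything, so the minimum is 4.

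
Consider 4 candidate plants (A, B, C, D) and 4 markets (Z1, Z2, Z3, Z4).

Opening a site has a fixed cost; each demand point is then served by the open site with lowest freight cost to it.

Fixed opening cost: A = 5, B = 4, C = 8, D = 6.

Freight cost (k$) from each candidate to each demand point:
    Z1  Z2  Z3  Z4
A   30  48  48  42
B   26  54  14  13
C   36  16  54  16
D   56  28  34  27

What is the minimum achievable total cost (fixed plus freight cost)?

Open {B, C}: assign each demand point to its cheapest open site.
  Z1→B 26, Z2→C 16, Z3→B 14, Z4→B 13
  freight cost 69, fixed 12 → total 81.
Compare {A, B, C}: freight cost 69 + fixed 17 = 86.
Compare {B, C, D}: freight cost 69 + fixed 18 = 87.
Compare {B, D}: freight cost 81 + fixed 10 = 91.
All other subsets cost ≥ 86. Minimum total cost: 81.

81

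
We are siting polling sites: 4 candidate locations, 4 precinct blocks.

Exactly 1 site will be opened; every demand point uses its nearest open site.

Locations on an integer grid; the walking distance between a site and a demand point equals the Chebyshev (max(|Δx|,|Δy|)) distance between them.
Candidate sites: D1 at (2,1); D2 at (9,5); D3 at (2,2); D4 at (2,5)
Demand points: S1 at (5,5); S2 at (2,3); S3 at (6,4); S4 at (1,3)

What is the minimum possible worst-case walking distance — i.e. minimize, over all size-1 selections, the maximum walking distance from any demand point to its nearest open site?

Open {D1}.
  Farthest demand point is S1 at walking distance 4 (to D1); all others are ≤ 4.
With {D3} the worst case is 4.
With {D4} the worst case is 4.
No size-1 selection achieves below 4.

4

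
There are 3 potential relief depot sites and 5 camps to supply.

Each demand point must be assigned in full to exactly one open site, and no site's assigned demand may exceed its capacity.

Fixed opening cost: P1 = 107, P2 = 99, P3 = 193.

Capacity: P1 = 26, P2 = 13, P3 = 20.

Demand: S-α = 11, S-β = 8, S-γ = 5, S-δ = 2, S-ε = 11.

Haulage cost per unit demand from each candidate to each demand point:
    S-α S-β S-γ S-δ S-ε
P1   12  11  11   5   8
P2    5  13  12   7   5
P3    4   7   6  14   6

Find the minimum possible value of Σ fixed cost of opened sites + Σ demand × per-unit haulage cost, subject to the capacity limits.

Open {P1, P2}; cheapest assignment that respects the capacities:
  P1 (cap 26, load 26): S-β, S-γ, S-δ, S-ε — cost 8×11 + 5×11 + 2×5 + 11×8 = 241
  P2 (cap 13, load 11): S-α — cost 11×5 = 55
  Shipping 296, fixed 206 → total 502.
  Any other capacity-feasible assignment to {P1, P2} ships for at least 296.
Compare {P1, P3}: its best feasible assignment gives total 553.
Compare {P1, P2, P3}: its best feasible assignment gives total 619.
Every other set of open sites that can feasibly serve all demand totals ≥ 553 even under its best assignment. Minimum: 502.

502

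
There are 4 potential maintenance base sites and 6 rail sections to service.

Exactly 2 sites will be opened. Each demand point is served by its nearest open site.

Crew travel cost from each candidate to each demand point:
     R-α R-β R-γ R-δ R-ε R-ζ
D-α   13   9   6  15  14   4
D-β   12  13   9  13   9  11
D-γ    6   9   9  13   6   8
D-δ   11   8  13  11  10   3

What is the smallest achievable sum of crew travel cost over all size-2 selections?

Open {D-γ, D-δ}.
  R-α→D-γ 6, R-β→D-δ 8, R-γ→D-γ 9, R-δ→D-δ 11, R-ε→D-γ 6, R-ζ→D-δ 3  ⇒ total 43.
Compare {D-α, D-γ}: total 44.
Compare {D-α, D-δ}: total 49.
No size-2 selection does better; minimum is 43.

43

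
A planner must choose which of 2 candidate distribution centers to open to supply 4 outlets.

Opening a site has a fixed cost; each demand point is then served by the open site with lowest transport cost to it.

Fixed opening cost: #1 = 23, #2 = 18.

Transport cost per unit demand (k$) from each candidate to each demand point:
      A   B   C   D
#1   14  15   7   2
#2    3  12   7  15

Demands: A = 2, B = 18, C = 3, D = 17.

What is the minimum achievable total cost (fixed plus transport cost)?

318

Open {#1, #2}: assign each demand point to its cheapest open site.
  A→#2 2×3=6, B→#2 18×12=216, C→#1 3×7=21, D→#1 17×2=34
  transport cost 277, fixed 41 → total 318.
Compare {#1}: transport cost 353 + fixed 23 = 376.
Compare {#2}: transport cost 498 + fixed 18 = 516.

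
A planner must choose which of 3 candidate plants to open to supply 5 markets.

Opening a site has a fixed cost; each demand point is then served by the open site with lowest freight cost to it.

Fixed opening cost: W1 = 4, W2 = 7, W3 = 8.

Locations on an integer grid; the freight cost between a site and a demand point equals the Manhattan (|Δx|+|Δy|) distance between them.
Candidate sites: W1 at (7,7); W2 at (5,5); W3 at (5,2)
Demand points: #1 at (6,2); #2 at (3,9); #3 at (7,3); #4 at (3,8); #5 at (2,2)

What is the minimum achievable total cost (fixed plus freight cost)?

30

Open {W1, W3}: assign each demand point to its cheapest open site.
  #1→W3 1, #2→W1 6, #3→W3 3, #4→W1 5, #5→W3 3
  freight cost 18, fixed 12 → total 30.
Compare {W2}: freight cost 25 + fixed 7 = 32.
Compare {W3}: freight cost 24 + fixed 8 = 32.
Compare {W2, W3}: freight cost 18 + fixed 15 = 33.
All other subsets cost ≥ 32. Minimum total cost: 30.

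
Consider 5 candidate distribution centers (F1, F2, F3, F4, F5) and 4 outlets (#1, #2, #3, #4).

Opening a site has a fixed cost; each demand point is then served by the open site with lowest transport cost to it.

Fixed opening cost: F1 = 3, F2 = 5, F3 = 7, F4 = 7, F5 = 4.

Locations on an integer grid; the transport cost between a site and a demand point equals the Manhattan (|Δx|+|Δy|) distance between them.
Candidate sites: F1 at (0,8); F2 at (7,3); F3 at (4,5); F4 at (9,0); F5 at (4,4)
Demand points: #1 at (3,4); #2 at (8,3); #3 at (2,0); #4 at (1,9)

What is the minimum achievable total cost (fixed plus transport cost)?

Open {F1, F5}: assign each demand point to its cheapest open site.
  #1→F5 1, #2→F5 5, #3→F5 6, #4→F1 2
  transport cost 14, fixed 7 → total 21.
Compare {F1, F2, F5}: transport cost 10 + fixed 12 = 22.
Compare {F5}: transport cost 20 + fixed 4 = 24.
Compare {F1, F2}: transport cost 16 + fixed 8 = 24.
All other subsets cost ≥ 22. Minimum total cost: 21.

21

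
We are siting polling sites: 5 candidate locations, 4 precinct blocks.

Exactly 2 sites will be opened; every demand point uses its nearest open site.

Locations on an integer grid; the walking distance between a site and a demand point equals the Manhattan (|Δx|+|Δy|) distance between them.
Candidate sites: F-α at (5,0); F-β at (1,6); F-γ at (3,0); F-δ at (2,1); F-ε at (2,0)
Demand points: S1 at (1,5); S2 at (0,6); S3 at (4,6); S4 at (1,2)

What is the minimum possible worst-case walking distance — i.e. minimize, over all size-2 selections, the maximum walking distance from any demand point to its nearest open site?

Open {F-β, F-δ}.
  Farthest demand point is S3 at walking distance 3 (to F-β); all others are ≤ 3.
With {F-β, F-ε} the worst case is 3.
With {F-α, F-β} the worst case is 4.
No size-2 selection achieves below 3.

3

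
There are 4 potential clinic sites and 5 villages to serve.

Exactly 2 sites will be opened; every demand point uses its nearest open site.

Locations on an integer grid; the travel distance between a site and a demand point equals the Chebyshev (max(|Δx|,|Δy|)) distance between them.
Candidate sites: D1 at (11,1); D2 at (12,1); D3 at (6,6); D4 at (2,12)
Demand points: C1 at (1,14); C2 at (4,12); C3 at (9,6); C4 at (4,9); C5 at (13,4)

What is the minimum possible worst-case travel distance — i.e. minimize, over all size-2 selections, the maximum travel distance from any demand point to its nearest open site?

5

Open {D1, D4}.
  Farthest demand point is C3 at travel distance 5 (to D1); all others are ≤ 5.
With {D2, D4} the worst case is 5.
With {D3, D4} the worst case is 7.
No size-2 selection achieves below 5.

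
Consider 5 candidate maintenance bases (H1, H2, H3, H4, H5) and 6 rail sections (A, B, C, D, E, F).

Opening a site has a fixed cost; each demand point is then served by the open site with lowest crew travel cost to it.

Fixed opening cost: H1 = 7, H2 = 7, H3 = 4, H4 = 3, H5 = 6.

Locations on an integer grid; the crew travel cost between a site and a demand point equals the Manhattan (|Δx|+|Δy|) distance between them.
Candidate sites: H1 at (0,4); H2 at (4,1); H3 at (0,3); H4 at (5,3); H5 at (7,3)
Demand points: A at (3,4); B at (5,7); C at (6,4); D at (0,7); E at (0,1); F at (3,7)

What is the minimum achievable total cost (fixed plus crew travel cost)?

Open {H3, H4}: assign each demand point to its cheapest open site.
  A→H4 3, B→H4 4, C→H4 2, D→H3 4, E→H3 2, F→H4 6
  crew travel cost 21, fixed 7 → total 28.
Compare {H1, H4}: crew travel cost 21 + fixed 10 = 31.
Compare {H4}: crew travel cost 31 + fixed 3 = 34.
Compare {H1, H3, H4}: crew travel cost 20 + fixed 14 = 34.
All other subsets cost ≥ 31. Minimum total cost: 28.

28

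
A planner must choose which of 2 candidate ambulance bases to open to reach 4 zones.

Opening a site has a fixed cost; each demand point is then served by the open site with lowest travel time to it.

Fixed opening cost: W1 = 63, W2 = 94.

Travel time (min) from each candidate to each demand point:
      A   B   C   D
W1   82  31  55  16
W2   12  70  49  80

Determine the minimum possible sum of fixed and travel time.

Open {W1}: assign each demand point to its cheapest open site.
  A→W1 82, B→W1 31, C→W1 55, D→W1 16
  travel time 184, fixed 63 → total 247.
Compare {W1, W2}: travel time 108 + fixed 157 = 265.
Compare {W2}: travel time 211 + fixed 94 = 305.

247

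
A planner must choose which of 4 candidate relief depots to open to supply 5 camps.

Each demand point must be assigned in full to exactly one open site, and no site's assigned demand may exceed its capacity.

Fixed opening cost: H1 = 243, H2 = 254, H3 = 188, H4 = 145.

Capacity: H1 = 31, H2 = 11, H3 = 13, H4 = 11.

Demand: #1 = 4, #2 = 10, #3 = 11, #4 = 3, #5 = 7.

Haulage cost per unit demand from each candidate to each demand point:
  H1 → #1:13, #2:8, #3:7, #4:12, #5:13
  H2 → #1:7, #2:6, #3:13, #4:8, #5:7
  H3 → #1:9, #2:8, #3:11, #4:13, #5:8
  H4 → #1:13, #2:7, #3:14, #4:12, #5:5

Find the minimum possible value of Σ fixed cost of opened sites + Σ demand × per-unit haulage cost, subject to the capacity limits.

668

Open {H1, H4}; cheapest assignment that respects the capacities:
  H1 (cap 31, load 28): #1, #2, #3, #4 — cost 4×13 + 10×8 + 11×7 + 3×12 = 245
  H4 (cap 11, load 7): #5 — cost 7×5 = 35
  Shipping 280, fixed 388 → total 668.
  Any other capacity-feasible assignment to {H1, H4} ships for at least 280.
Compare {H1, H3}: its best feasible assignment gives total 716.
Compare {H1, H2}: its best feasible assignment gives total 767.
Every other set of open sites that can feasibly serve all demand totals ≥ 716 even under its best assignment. Minimum: 668.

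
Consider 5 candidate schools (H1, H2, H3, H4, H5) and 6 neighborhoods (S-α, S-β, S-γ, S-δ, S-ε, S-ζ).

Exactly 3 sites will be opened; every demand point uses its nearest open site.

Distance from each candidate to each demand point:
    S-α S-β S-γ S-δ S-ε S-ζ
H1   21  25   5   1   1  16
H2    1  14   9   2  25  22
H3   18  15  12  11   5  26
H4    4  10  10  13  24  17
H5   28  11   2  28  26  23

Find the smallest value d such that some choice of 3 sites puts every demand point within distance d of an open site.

Open {H1, H2, H3}.
  Farthest demand point is S-ζ at distance 16 (to H1); all others are ≤ 16.
With {H1, H2, H4} the worst case is 16.
With {H1, H2, H5} the worst case is 16.
No size-3 selection achieves below 16.

16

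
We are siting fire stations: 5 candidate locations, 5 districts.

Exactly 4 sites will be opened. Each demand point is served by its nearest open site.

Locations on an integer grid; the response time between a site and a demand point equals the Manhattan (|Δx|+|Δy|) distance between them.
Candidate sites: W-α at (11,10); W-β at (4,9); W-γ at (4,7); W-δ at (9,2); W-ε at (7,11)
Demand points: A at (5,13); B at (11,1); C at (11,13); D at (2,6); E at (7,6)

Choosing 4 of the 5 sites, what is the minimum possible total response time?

Open {W-α, W-γ, W-δ, W-ε}.
  A→W-ε 4, B→W-δ 3, C→W-α 3, D→W-γ 3, E→W-γ 4  ⇒ total 17.
Compare {W-α, W-β, W-γ, W-δ}: total 18.
Compare {W-α, W-β, W-δ, W-ε}: total 20.
No size-4 selection does better; minimum is 17.

17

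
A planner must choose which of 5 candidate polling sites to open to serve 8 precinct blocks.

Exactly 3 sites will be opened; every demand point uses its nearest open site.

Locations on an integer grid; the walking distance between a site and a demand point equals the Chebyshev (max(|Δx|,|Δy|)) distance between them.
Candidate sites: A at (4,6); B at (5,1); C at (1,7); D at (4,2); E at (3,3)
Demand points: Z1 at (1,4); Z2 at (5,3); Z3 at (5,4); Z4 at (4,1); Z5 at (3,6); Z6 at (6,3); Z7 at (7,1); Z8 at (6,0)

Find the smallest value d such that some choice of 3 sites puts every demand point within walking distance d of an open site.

Open {A, B, E}.
  Farthest demand point is Z1 at walking distance 2 (to E); all others are ≤ 2.
With {B, C, E} the worst case is 2.
With {A, B, C} the worst case is 3.
No size-3 selection achieves below 2.

2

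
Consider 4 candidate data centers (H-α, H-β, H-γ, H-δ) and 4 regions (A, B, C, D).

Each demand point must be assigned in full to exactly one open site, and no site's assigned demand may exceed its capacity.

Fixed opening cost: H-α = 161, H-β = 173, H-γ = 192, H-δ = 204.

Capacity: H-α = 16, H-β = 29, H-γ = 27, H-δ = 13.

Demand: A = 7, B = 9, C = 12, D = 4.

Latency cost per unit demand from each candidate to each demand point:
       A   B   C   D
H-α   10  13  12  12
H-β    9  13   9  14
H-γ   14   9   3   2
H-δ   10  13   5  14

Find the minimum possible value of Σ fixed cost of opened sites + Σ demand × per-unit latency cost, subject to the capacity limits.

Open {H-α, H-γ}; cheapest assignment that respects the capacities:
  H-α (cap 16, load 7): A — cost 7×10 = 70
  H-γ (cap 27, load 25): B, C, D — cost 9×9 + 12×3 + 4×2 = 125
  Shipping 195, fixed 353 → total 548.
  Any other capacity-feasible assignment to {H-α, H-γ} ships for at least 195.
Compare {H-β, H-γ}: its best feasible assignment gives total 553.
Compare {H-γ, H-δ}: its best feasible assignment gives total 591.
Every other set of open sites that can feasibly serve all demand totals ≥ 553 even under its best assignment. Minimum: 548.

548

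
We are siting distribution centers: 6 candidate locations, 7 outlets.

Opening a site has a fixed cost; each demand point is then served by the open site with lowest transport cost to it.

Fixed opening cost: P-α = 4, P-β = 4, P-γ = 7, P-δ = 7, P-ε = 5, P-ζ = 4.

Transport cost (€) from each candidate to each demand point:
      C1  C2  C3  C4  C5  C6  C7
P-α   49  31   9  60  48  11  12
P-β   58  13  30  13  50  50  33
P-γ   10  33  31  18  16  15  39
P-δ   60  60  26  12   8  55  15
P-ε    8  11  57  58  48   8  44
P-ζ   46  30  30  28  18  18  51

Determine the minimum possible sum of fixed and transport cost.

84

Open {P-α, P-δ, P-ε}: assign each demand point to its cheapest open site.
  C1→P-ε 8, C2→P-ε 11, C3→P-α 9, C4→P-δ 12, C5→P-δ 8, C6→P-ε 8, C7→P-α 12
  transport cost 68, fixed 16 → total 84.
Compare {P-α, P-β, P-δ, P-ε}: transport cost 68 + fixed 20 = 88.
Compare {P-α, P-δ, P-ε, P-ζ}: transport cost 68 + fixed 20 = 88.
Compare {P-α, P-γ, P-δ, P-ε}: transport cost 68 + fixed 23 = 91.
All other subsets cost ≥ 88. Minimum total cost: 84.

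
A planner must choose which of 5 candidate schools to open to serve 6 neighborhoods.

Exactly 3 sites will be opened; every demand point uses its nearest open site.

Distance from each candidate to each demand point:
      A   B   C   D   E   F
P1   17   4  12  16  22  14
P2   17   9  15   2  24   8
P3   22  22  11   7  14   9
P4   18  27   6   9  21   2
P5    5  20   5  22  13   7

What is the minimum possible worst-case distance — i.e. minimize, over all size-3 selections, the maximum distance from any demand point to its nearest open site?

Open {P1, P2, P5}.
  Farthest demand point is E at distance 13 (to P5); all others are ≤ 13.
With {P1, P3, P5} the worst case is 13.
With {P1, P4, P5} the worst case is 13.
No size-3 selection achieves below 13.

13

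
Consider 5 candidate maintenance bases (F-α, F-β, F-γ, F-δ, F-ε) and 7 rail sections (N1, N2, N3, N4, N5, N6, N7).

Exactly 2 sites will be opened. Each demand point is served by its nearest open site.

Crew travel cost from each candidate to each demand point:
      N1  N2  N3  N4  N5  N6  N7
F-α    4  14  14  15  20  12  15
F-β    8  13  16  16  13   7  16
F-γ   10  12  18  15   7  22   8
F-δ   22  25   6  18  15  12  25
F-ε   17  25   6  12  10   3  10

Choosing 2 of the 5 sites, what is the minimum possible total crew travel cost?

Open {F-γ, F-ε}.
  N1→F-γ 10, N2→F-γ 12, N3→F-ε 6, N4→F-ε 12, N5→F-γ 7, N6→F-ε 3, N7→F-γ 8  ⇒ total 58.
Compare {F-α, F-ε}: total 59.
Compare {F-β, F-ε}: total 62.
No size-2 selection does better; minimum is 58.

58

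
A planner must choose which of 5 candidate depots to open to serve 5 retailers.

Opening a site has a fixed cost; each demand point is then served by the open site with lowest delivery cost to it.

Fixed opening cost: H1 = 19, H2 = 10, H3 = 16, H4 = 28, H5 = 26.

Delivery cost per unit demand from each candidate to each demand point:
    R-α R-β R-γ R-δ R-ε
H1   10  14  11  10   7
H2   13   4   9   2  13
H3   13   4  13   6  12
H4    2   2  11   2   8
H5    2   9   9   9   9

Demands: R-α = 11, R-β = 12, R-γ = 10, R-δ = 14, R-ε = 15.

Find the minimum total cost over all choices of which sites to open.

322

Open {H2, H4}: assign each demand point to its cheapest open site.
  R-α→H4 11×2=22, R-β→H4 12×2=24, R-γ→H2 10×9=90, R-δ→H2 14×2=28, R-ε→H4 15×8=120
  delivery cost 284, fixed 38 → total 322.
Compare {H1, H2, H4}: delivery cost 269 + fixed 57 = 326.
Compare {H4}: delivery cost 304 + fixed 28 = 332.
Compare {H1, H4}: delivery cost 289 + fixed 47 = 336.
All other subsets cost ≥ 326. Minimum total cost: 322.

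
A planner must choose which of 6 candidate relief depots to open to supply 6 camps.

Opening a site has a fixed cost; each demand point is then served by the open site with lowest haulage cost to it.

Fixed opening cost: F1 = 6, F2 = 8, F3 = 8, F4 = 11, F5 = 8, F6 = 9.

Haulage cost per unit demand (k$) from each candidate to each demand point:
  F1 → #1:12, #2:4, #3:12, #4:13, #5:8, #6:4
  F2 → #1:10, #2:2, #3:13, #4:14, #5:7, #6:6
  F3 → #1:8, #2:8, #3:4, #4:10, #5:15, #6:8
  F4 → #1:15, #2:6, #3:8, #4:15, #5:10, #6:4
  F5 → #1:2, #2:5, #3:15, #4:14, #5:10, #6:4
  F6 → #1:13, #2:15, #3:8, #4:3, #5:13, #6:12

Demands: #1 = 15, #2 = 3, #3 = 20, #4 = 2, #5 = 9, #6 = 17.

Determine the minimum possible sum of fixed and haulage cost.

286

Open {F2, F3, F5, F6}: assign each demand point to its cheapest open site.
  #1→F5 15×2=30, #2→F2 3×2=6, #3→F3 20×4=80, #4→F6 2×3=6, #5→F2 9×7=63, #6→F5 17×4=68
  haulage cost 253, fixed 33 → total 286.
Compare {F2, F3, F5}: haulage cost 267 + fixed 24 = 291.
Compare {F1, F2, F3, F5, F6}: haulage cost 253 + fixed 39 = 292.
Compare {F1, F2, F3, F5}: haulage cost 267 + fixed 30 = 297.
All other subsets cost ≥ 291. Minimum total cost: 286.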